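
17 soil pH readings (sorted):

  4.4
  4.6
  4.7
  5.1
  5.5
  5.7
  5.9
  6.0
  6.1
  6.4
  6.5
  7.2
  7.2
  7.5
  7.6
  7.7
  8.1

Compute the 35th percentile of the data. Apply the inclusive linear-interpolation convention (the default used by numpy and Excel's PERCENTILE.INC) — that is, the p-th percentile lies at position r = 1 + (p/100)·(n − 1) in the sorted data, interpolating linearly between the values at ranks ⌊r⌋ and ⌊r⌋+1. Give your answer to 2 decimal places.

5.82

n = 17.
r = 1 + (35/100)·(17 − 1) = 1 + 5.6 = 6.6.
Rank 6 is 5.7 and rank 7 is 5.9.
Interpolate: 5.7 + 0.6·(5.9 − 5.7) = 5.7 + 0.6·0.2 = 5.82.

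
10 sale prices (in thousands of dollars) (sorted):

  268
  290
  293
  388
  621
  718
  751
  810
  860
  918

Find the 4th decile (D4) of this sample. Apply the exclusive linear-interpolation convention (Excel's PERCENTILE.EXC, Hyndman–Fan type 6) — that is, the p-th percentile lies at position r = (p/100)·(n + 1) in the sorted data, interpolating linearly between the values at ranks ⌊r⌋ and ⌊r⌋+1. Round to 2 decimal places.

n = 10.
r = (40/100)·(10 + 1) = 4.4.
Rank 4 is 388 and rank 5 is 621.
Interpolate: 388 + 0.4·(621 − 388) = 388 + 0.4·233 = 481.2.

481.20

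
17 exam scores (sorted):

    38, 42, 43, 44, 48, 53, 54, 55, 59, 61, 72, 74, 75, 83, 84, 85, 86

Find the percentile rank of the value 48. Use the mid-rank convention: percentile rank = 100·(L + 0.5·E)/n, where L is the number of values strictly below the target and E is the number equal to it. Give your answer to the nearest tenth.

Count below 48: L = 4; count equal: E = 1; n = 17.
Percentile rank = 100·(4 + 0.5·1)/17 = 100·4.5/17 = 26.47.

26.5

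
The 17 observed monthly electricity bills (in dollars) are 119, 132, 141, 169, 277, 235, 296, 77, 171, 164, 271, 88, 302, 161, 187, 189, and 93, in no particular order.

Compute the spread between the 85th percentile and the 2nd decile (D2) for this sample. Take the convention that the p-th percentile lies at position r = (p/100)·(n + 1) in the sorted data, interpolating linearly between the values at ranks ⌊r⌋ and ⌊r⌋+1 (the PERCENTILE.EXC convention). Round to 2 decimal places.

174.10

Sorted: 77, 88, 93, 119, 132, 141, 161, 164, 169, 171, 187, 189, 235, 271, 277, 296, 302.
n = 17.
P20: r = 3.6; ranks 3–4 are 93, 119; interpolating gives 108.6.
P85: r = 15.3; ranks 15–16 are 277, 296; interpolating gives 282.7.
Difference: 282.7 − 108.6 = 174.1.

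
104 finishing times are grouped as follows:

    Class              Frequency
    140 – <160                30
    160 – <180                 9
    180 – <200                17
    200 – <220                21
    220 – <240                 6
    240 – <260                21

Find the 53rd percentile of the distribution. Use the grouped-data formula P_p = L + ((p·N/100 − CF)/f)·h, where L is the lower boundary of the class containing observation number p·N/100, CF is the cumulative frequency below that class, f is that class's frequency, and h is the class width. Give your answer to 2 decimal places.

N = 104; target position k = 53/100 · 104 = 55.12.
Cumulative frequencies: 30, 39, 56, 77, 83, 104.
Observation 55.12 falls in the class 180 – <200.
L = 180, CF = 39, f = 17, h = 20.
P53 = 180 + ((55.12 − 39)/17)·20 = 180 + 18.9647 = 198.965.

198.96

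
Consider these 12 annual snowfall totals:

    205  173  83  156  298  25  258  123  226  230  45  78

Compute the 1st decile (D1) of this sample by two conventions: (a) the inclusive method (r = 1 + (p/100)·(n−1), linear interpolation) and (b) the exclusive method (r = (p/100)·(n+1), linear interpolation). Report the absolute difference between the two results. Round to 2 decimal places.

17.30

Sorted: 25, 45, 78, 83, 123, 156, 173, 205, 226, 230, 258, 298.
n = 12.
(a) r = 2.1; between ranks 2 (45) and 3 (78): 48.3.
(b) r = 1.3; between ranks 1 (25) and 2 (45): 31.
|48.3 − 31| = 17.3.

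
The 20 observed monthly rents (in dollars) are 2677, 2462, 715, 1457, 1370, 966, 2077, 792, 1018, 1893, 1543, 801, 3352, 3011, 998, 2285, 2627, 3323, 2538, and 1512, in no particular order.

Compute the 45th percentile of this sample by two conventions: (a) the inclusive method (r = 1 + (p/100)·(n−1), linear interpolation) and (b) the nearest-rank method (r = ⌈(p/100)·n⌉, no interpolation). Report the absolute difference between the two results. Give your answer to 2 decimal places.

17.05

Sorted: 715, 792, 801, 966, 998, 1018, 1370, 1457, 1512, 1543, 1893, 2077, 2285, 2462, 2538, 2627, 2677, 3011, 3323, 3352.
n = 20.
(a) r = 9.55; between ranks 9 (1512) and 10 (1543): 1529.05.
(b) the nearest-rank method: rank 9 → 1512.
|1529.05 − 1512| = 17.05.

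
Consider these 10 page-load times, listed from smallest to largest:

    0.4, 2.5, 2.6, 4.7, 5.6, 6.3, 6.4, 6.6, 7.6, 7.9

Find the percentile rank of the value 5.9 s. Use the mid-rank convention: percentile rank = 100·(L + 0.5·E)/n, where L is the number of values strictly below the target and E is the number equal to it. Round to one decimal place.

Count below 5.9: L = 5; count equal: E = 0; n = 10.
Percentile rank = 100·(5 + 0.5·0)/10 = 100·5/10 = 50.

50.0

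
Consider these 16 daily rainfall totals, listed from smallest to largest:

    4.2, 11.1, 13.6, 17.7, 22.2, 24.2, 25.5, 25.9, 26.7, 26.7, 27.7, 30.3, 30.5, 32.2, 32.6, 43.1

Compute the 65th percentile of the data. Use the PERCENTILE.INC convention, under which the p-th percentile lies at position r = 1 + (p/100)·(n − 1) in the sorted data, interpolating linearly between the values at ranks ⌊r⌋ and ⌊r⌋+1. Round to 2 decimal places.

27.45

n = 16.
r = 1 + (65/100)·(16 − 1) = 1 + 9.75 = 10.75.
Rank 10 is 26.7 and rank 11 is 27.7.
Interpolate: 26.7 + 0.75·(27.7 − 26.7) = 26.7 + 0.75·1 = 27.45.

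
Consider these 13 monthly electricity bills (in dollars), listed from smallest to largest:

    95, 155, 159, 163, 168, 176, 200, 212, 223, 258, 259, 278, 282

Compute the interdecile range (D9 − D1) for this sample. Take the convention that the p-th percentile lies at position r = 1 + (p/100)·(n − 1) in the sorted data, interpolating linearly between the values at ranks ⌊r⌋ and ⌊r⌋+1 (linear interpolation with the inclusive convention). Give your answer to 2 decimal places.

n = 13.
P10: r = 2.2; ranks 2–3 are 155, 159; interpolating gives 155.8.
P90: r = 11.8; ranks 11–12 are 259, 278; interpolating gives 274.2.
Difference: 274.2 − 155.8 = 118.4.

118.40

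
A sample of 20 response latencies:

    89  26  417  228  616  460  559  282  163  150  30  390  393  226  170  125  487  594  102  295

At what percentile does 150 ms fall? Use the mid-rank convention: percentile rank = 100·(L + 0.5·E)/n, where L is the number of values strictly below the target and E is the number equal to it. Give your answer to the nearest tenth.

Sorted: 26, 30, 89, 102, 125, 150, 163, 170, 226, 228, 282, 295, 390, 393, 417, 460, 487, 559, 594, 616.
Count below 150: L = 5; count equal: E = 1; n = 20.
Percentile rank = 100·(5 + 0.5·1)/20 = 100·5.5/20 = 27.5.

27.5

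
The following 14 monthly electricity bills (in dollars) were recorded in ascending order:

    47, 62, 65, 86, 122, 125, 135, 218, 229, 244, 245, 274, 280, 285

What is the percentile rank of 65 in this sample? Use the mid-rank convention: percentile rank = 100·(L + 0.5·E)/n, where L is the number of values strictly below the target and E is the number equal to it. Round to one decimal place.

17.9

Count below 65: L = 2; count equal: E = 1; n = 14.
Percentile rank = 100·(2 + 0.5·1)/14 = 100·2.5/14 = 17.86.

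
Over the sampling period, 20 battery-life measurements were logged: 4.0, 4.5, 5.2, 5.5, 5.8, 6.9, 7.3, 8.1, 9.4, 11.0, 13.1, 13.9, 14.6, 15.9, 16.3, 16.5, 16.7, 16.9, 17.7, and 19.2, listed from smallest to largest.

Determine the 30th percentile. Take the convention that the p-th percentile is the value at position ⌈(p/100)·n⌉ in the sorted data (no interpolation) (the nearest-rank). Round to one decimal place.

6.9

n = 20.
Position = ⌈30/100 · 20⌉ = ⌈6⌉ = 6.
The value at rank 6 is 6.9.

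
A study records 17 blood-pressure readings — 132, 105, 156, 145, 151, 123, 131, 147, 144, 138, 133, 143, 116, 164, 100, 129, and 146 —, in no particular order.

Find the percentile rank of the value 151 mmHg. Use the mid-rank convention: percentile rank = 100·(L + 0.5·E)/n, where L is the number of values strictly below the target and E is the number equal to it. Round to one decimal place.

Sorted: 100, 105, 116, 123, 129, 131, 132, 133, 138, 143, 144, 145, 146, 147, 151, 156, 164.
Count below 151: L = 14; count equal: E = 1; n = 17.
Percentile rank = 100·(14 + 0.5·1)/17 = 100·14.5/17 = 85.29.

85.3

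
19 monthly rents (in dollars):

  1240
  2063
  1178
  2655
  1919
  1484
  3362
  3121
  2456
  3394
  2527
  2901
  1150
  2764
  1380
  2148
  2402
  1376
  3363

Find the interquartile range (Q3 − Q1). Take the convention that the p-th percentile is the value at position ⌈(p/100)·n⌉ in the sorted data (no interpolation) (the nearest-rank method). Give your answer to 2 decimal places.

Sorted: 1150, 1178, 1240, 1376, 1380, 1484, 1919, 2063, 2148, 2402, 2456, 2527, 2655, 2764, 2901, 3121, 3362, 3363, 3394.
n = 19.
P25: rank ⌈25/100·19⌉ = 5 → 1380.
P75: rank ⌈75/100·19⌉ = 15 → 2901.
Difference: 2901 − 1380 = 1521.

1521.00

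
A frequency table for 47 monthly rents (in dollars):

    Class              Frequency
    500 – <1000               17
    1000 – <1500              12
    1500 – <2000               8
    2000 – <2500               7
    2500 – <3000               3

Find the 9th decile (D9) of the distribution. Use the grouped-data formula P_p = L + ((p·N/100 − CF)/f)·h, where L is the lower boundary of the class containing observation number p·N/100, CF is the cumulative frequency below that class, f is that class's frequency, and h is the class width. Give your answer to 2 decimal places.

2378.57

N = 47; target position k = 90/100 · 47 = 42.3.
Cumulative frequencies: 17, 29, 37, 44, 47.
Observation 42.3 falls in the class 2000 – <2500.
L = 2000, CF = 37, f = 7, h = 500.
P90 = 2000 + ((42.3 − 37)/7)·500 = 2000 + 378.571 = 2378.57.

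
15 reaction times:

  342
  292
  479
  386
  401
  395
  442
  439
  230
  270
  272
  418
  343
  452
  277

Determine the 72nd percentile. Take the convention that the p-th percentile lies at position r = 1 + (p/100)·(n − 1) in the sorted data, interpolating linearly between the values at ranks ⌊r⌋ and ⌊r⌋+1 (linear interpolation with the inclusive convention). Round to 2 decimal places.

Sorted: 230, 270, 272, 277, 292, 342, 343, 386, 395, 401, 418, 439, 442, 452, 479.
n = 15.
r = 1 + (72/100)·(15 − 1) = 1 + 10.08 = 11.08.
Rank 11 is 418 and rank 12 is 439.
Interpolate: 418 + 0.08·(439 − 418) = 418 + 0.08·21 = 419.68.

419.68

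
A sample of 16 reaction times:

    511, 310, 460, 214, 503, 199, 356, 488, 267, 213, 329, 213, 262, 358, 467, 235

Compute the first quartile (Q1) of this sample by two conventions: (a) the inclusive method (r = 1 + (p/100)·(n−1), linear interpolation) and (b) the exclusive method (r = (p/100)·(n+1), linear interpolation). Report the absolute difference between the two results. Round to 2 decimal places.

Sorted: 199, 213, 213, 214, 235, 262, 267, 310, 329, 356, 358, 460, 467, 488, 503, 511.
n = 16.
(a) r = 4.75; between ranks 4 (214) and 5 (235): 229.75.
(b) r = 4.25; between ranks 4 (214) and 5 (235): 219.25.
|229.75 − 219.25| = 10.5.

10.50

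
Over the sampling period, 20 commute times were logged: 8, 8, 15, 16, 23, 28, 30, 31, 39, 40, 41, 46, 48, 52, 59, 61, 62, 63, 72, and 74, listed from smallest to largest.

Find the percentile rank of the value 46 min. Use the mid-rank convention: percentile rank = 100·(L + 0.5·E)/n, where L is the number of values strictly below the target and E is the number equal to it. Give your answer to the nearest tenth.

57.5

Count below 46: L = 11; count equal: E = 1; n = 20.
Percentile rank = 100·(11 + 0.5·1)/20 = 100·11.5/20 = 57.5.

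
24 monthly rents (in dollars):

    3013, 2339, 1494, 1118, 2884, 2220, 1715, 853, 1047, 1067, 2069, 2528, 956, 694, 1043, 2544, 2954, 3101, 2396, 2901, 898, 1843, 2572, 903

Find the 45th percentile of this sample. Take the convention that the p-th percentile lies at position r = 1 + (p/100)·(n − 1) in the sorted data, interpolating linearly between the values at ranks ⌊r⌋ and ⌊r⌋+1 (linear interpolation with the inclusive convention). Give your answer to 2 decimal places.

Sorted: 694, 853, 898, 903, 956, 1043, 1047, 1067, 1118, 1494, 1715, 1843, 2069, 2220, 2339, 2396, 2528, 2544, 2572, 2884, 2901, 2954, 3013, 3101.
n = 24.
r = 1 + (45/100)·(24 − 1) = 1 + 10.35 = 11.35.
Rank 11 is 1715 and rank 12 is 1843.
Interpolate: 1715 + 0.35·(1843 − 1715) = 1715 + 0.35·128 = 1759.8.

1759.80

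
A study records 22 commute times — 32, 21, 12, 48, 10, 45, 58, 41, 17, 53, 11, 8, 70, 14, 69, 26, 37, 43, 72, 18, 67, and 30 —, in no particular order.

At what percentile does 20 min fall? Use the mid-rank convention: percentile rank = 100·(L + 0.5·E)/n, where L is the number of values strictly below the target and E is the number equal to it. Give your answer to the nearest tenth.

Sorted: 8, 10, 11, 12, 14, 17, 18, 21, 26, 30, 32, 37, 41, 43, 45, 48, 53, 58, 67, 69, 70, 72.
Count below 20: L = 7; count equal: E = 0; n = 22.
Percentile rank = 100·(7 + 0.5·0)/22 = 100·7/22 = 31.82.

31.8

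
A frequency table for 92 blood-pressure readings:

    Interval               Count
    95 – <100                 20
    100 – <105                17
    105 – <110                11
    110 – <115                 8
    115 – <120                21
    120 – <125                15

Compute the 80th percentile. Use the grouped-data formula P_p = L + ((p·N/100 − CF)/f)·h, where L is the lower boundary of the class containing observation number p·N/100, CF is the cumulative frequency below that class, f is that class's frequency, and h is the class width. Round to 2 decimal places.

119.19

N = 92; target position k = 80/100 · 92 = 73.6.
Cumulative frequencies: 20, 37, 48, 56, 77, 92.
Observation 73.6 falls in the class 115 – <120.
L = 115, CF = 56, f = 21, h = 5.
P80 = 115 + ((73.6 − 56)/21)·5 = 115 + 4.19048 = 119.19.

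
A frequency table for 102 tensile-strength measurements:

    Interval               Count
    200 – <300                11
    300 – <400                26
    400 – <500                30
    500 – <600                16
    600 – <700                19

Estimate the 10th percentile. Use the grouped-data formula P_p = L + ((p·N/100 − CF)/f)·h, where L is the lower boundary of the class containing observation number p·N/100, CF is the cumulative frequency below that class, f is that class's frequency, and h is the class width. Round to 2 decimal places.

292.73

N = 102; target position k = 10/100 · 102 = 10.2.
Cumulative frequencies: 11, 37, 67, 83, 102.
Observation 10.2 falls in the class 200 – <300.
L = 200, CF = 0, f = 11, h = 100.
P10 = 200 + ((10.2 − 0)/11)·100 = 200 + 92.7273 = 292.727.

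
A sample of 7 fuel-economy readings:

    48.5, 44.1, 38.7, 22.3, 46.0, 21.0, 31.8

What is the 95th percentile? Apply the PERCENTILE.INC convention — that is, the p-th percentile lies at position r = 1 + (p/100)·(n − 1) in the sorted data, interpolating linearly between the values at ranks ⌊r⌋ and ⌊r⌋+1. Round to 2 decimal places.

47.75

Sorted: 21.0, 22.3, 31.8, 38.7, 44.1, 46.0, 48.5.
n = 7.
r = 1 + (95/100)·(7 − 1) = 1 + 5.7 = 6.7.
Rank 6 is 46.0 and rank 7 is 48.5.
Interpolate: 46.0 + 0.7·(48.5 − 46.0) = 46.0 + 0.7·2.5 = 47.75.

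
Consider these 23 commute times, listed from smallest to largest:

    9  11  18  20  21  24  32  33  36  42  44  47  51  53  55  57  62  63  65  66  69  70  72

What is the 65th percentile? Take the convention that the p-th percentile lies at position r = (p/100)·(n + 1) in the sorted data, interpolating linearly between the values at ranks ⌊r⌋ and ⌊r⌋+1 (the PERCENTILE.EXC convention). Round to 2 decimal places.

n = 23.
r = (65/100)·(23 + 1) = 15.6.
Rank 15 is 55 and rank 16 is 57.
Interpolate: 55 + 0.6·(57 − 55) = 55 + 0.6·2 = 56.2.

56.20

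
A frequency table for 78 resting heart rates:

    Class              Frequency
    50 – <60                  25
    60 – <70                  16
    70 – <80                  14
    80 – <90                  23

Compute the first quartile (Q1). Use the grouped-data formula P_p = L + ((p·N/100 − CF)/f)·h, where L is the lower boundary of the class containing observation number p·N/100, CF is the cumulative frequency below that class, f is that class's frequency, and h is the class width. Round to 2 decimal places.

57.80

N = 78; target position k = 25/100 · 78 = 19.5.
Cumulative frequencies: 25, 41, 55, 78.
Observation 19.5 falls in the class 50 – <60.
L = 50, CF = 0, f = 25, h = 10.
P25 = 50 + ((19.5 − 0)/25)·10 = 50 + 7.8 = 57.8.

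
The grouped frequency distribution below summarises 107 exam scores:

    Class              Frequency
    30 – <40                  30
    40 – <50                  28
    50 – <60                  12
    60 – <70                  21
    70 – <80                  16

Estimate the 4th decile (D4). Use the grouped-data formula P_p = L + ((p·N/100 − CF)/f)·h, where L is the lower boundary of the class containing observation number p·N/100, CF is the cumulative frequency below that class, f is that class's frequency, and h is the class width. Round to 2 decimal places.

N = 107; target position k = 40/100 · 107 = 42.8.
Cumulative frequencies: 30, 58, 70, 91, 107.
Observation 42.8 falls in the class 40 – <50.
L = 40, CF = 30, f = 28, h = 10.
P40 = 40 + ((42.8 − 30)/28)·10 = 40 + 4.57143 = 44.5714.

44.57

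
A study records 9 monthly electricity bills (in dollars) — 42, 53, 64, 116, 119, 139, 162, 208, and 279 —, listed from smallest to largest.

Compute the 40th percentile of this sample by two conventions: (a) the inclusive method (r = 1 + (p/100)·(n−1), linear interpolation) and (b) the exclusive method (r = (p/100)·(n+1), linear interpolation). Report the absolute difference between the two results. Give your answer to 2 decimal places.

n = 9.
(a) r = 4.2; between ranks 4 (116) and 5 (119): 116.6.
(b) r = 4 → value at rank 4 = 116.
|116.6 − 116| = 0.6.

0.60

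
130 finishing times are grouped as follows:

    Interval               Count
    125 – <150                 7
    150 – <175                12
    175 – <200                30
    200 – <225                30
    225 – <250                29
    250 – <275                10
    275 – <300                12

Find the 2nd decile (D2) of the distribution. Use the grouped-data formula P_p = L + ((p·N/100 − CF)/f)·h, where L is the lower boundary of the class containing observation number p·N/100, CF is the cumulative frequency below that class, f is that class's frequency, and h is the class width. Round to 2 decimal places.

180.83

N = 130; target position k = 20/100 · 130 = 26.
Cumulative frequencies: 7, 19, 49, 79, 108, 118, 130.
Observation 26 falls in the class 175 – <200.
L = 175, CF = 19, f = 30, h = 25.
P20 = 175 + ((26 − 19)/30)·25 = 175 + 5.83333 = 180.833.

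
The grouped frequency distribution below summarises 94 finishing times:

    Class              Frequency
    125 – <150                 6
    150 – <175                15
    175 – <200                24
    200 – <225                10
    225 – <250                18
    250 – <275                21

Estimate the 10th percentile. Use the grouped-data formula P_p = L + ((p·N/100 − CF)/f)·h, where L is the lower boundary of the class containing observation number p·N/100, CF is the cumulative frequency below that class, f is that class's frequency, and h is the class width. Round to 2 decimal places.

155.67

N = 94; target position k = 10/100 · 94 = 9.4.
Cumulative frequencies: 6, 21, 45, 55, 73, 94.
Observation 9.4 falls in the class 150 – <175.
L = 150, CF = 6, f = 15, h = 25.
P10 = 150 + ((9.4 − 6)/15)·25 = 150 + 5.66667 = 155.667.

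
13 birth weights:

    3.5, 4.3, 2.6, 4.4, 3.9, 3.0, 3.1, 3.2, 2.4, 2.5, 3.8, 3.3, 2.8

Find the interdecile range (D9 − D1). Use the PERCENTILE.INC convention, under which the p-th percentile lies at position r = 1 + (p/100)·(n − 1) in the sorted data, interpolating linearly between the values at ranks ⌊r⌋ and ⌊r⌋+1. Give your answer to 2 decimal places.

Sorted: 2.4, 2.5, 2.6, 2.8, 3.0, 3.1, 3.2, 3.3, 3.5, 3.8, 3.9, 4.3, 4.4.
n = 13.
P10: r = 2.2; ranks 2–3 are 2.5, 2.6; interpolating gives 2.52.
P90: r = 11.8; ranks 11–12 are 3.9, 4.3; interpolating gives 4.22.
Difference: 4.22 − 2.52 = 1.7.

1.70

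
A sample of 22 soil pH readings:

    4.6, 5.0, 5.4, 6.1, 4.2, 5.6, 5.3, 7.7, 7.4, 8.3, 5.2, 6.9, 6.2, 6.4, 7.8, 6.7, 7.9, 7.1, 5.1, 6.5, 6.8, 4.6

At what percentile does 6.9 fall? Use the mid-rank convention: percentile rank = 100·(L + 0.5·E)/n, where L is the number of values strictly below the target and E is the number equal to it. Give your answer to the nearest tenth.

70.5

Sorted: 4.2, 4.6, 4.6, 5.0, 5.1, 5.2, 5.3, 5.4, 5.6, 6.1, 6.2, 6.4, 6.5, 6.7, 6.8, 6.9, 7.1, 7.4, 7.7, 7.8, 7.9, 8.3.
Count below 6.9: L = 15; count equal: E = 1; n = 22.
Percentile rank = 100·(15 + 0.5·1)/22 = 100·15.5/22 = 70.45.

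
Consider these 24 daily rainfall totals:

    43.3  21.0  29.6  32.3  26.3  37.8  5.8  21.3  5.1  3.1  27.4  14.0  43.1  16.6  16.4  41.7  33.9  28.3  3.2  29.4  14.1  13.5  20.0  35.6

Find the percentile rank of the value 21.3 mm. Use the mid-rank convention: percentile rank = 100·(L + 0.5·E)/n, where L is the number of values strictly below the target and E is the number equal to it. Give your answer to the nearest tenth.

Sorted: 3.1, 3.2, 5.1, 5.8, 13.5, 14.0, 14.1, 16.4, 16.6, 20.0, 21.0, 21.3, 26.3, 27.4, 28.3, 29.4, 29.6, 32.3, 33.9, 35.6, 37.8, 41.7, 43.1, 43.3.
Count below 21.3: L = 11; count equal: E = 1; n = 24.
Percentile rank = 100·(11 + 0.5·1)/24 = 100·11.5/24 = 47.92.

47.9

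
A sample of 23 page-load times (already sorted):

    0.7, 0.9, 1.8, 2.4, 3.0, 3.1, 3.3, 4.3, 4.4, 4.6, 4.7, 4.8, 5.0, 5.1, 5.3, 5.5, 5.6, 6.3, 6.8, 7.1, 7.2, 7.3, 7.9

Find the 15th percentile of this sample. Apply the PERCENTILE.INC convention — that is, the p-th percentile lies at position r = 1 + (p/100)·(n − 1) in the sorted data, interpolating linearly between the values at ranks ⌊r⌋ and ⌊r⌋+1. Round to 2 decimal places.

n = 23.
r = 1 + (15/100)·(23 − 1) = 1 + 3.3 = 4.3.
Rank 4 is 2.4 and rank 5 is 3.0.
Interpolate: 2.4 + 0.3·(3.0 − 2.4) = 2.4 + 0.3·0.6 = 2.58.

2.58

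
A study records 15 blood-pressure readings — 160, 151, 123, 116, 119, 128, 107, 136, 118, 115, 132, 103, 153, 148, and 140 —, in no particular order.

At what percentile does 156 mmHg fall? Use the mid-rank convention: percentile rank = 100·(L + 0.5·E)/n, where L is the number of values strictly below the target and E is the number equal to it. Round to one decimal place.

93.3

Sorted: 103, 107, 115, 116, 118, 119, 123, 128, 132, 136, 140, 148, 151, 153, 160.
Count below 156: L = 14; count equal: E = 0; n = 15.
Percentile rank = 100·(14 + 0.5·0)/15 = 100·14/15 = 93.33.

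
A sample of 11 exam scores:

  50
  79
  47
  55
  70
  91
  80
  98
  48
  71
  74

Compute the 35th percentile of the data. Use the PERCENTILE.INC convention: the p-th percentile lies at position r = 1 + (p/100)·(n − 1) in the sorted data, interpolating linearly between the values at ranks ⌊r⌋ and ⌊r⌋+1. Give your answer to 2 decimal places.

Sorted: 47, 48, 50, 55, 70, 71, 74, 79, 80, 91, 98.
n = 11.
r = 1 + (35/100)·(11 − 1) = 1 + 3.5 = 4.5.
Rank 4 is 55 and rank 5 is 70.
Interpolate: 55 + 0.5·(70 − 55) = 55 + 0.5·15 = 62.5.

62.50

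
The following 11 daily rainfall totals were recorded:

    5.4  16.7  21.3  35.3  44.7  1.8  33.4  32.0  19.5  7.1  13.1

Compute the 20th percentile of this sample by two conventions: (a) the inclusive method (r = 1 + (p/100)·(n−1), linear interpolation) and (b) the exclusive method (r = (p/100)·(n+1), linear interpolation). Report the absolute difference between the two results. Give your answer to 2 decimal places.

Sorted: 1.8, 5.4, 7.1, 13.1, 16.7, 19.5, 21.3, 32.0, 33.4, 35.3, 44.7.
n = 11.
(a) r = 3 → value at rank 3 = 7.1.
(b) r = 2.4; between ranks 2 (5.4) and 3 (7.1): 6.08.
|7.1 − 6.08| = 1.02.

1.02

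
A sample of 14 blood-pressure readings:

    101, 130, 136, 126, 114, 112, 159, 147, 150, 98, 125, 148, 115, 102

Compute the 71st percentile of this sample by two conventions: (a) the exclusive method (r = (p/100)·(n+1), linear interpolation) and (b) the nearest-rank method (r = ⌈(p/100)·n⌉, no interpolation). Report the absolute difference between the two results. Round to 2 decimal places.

Sorted: 98, 101, 102, 112, 114, 115, 125, 126, 130, 136, 147, 148, 150, 159.
n = 14.
(a) r = 10.65; between ranks 10 (136) and 11 (147): 143.15.
(b) the nearest-rank method: rank 10 → 136.
|143.15 − 136| = 7.15.

7.15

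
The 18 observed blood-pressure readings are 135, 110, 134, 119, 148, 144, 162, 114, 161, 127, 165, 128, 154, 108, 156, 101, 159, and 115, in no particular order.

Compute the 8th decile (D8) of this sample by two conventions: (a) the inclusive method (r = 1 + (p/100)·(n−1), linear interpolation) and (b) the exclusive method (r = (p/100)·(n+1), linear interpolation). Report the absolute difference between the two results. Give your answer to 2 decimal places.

Sorted: 101, 108, 110, 114, 115, 119, 127, 128, 134, 135, 144, 148, 154, 156, 159, 161, 162, 165.
n = 18.
(a) r = 14.6; between ranks 14 (156) and 15 (159): 157.8.
(b) r = 15.2; between ranks 15 (159) and 16 (161): 159.4.
|157.8 − 159.4| = 1.6.

1.60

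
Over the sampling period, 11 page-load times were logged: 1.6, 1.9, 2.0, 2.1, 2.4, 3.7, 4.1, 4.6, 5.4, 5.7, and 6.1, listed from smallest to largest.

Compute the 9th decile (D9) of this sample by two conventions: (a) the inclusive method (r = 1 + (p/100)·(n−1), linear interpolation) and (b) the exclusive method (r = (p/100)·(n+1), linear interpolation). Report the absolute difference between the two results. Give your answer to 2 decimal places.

n = 11.
(a) r = 10 → value at rank 10 = 5.7.
(b) r = 10.8; between ranks 10 (5.7) and 11 (6.1): 6.02.
|5.7 − 6.02| = 0.32.

0.32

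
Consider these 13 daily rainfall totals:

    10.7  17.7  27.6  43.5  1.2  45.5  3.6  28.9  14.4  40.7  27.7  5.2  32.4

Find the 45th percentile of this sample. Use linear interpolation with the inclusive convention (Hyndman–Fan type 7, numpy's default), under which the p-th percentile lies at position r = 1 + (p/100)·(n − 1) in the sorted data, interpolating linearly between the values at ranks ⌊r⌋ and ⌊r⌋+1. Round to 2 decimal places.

Sorted: 1.2, 3.6, 5.2, 10.7, 14.4, 17.7, 27.6, 27.7, 28.9, 32.4, 40.7, 43.5, 45.5.
n = 13.
r = 1 + (45/100)·(13 − 1) = 1 + 5.4 = 6.4.
Rank 6 is 17.7 and rank 7 is 27.6.
Interpolate: 17.7 + 0.4·(27.6 − 17.7) = 17.7 + 0.4·9.9 = 21.66.

21.66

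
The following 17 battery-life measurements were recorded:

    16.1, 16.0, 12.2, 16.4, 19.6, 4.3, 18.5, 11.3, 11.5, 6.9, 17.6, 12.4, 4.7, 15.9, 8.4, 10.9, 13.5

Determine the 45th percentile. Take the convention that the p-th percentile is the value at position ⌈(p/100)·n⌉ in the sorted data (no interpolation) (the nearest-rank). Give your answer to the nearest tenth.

Sorted: 4.3, 4.7, 6.9, 8.4, 10.9, 11.3, 11.5, 12.2, 12.4, 13.5, 15.9, 16.0, 16.1, 16.4, 17.6, 18.5, 19.6.
n = 17.
Position = ⌈45/100 · 17⌉ = ⌈7.65⌉ = 8.
The value at rank 8 is 12.2.

12.2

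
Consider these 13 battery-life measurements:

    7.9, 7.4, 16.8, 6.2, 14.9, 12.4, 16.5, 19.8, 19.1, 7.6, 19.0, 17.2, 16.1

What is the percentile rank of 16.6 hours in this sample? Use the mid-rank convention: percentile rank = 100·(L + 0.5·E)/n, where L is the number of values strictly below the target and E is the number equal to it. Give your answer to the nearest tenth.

61.5

Sorted: 6.2, 7.4, 7.6, 7.9, 12.4, 14.9, 16.1, 16.5, 16.8, 17.2, 19.0, 19.1, 19.8.
Count below 16.6: L = 8; count equal: E = 0; n = 13.
Percentile rank = 100·(8 + 0.5·0)/13 = 100·8/13 = 61.54.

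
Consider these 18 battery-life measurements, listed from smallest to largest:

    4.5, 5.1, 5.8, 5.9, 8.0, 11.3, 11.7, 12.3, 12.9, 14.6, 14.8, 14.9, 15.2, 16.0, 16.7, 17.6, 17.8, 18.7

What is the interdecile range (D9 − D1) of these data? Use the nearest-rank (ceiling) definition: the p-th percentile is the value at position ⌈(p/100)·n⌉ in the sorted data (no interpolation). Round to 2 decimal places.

n = 18.
P10: rank ⌈10/100·18⌉ = 2 → 5.1.
P90: rank ⌈90/100·18⌉ = 17 → 17.8.
Difference: 17.8 − 5.1 = 12.7.

12.70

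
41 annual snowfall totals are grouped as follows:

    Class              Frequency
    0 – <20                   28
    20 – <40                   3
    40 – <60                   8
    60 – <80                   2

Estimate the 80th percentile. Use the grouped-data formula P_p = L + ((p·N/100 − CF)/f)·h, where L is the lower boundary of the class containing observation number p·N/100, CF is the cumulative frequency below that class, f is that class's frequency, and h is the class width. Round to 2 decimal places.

N = 41; target position k = 80/100 · 41 = 32.8.
Cumulative frequencies: 28, 31, 39, 41.
Observation 32.8 falls in the class 40 – <60.
L = 40, CF = 31, f = 8, h = 20.
P80 = 40 + ((32.8 − 31)/8)·20 = 40 + 4.5 = 44.5.

44.50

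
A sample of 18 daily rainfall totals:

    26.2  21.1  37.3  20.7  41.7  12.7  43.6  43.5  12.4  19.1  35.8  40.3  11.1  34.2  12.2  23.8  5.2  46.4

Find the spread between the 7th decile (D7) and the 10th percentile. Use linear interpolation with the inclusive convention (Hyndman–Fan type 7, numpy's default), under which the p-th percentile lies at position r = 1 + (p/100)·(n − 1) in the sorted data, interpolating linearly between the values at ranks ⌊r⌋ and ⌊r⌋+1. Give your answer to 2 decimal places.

25.28

Sorted: 5.2, 11.1, 12.2, 12.4, 12.7, 19.1, 20.7, 21.1, 23.8, 26.2, 34.2, 35.8, 37.3, 40.3, 41.7, 43.5, 43.6, 46.4.
n = 18.
P10: r = 2.7; ranks 2–3 are 11.1, 12.2; interpolating gives 11.87.
P70: r = 12.9; ranks 12–13 are 35.8, 37.3; interpolating gives 37.15.
Difference: 37.15 − 11.87 = 25.28.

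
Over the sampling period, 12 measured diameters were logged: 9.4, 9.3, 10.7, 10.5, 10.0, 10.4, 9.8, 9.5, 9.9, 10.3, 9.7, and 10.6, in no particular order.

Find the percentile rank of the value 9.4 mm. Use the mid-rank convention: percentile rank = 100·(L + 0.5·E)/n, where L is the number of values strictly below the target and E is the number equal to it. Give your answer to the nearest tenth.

12.5

Sorted: 9.3, 9.4, 9.5, 9.7, 9.8, 9.9, 10.0, 10.3, 10.4, 10.5, 10.6, 10.7.
Count below 9.4: L = 1; count equal: E = 1; n = 12.
Percentile rank = 100·(1 + 0.5·1)/12 = 100·1.5/12 = 12.5.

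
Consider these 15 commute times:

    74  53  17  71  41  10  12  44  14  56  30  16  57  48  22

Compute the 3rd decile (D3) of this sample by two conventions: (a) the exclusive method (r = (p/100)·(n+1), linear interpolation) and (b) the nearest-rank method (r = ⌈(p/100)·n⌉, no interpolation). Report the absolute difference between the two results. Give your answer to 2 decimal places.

0.20

Sorted: 10, 12, 14, 16, 17, 22, 30, 41, 44, 48, 53, 56, 57, 71, 74.
n = 15.
(a) r = 4.8; between ranks 4 (16) and 5 (17): 16.8.
(b) the nearest-rank method: rank 5 → 17.
|16.8 − 17| = 0.2.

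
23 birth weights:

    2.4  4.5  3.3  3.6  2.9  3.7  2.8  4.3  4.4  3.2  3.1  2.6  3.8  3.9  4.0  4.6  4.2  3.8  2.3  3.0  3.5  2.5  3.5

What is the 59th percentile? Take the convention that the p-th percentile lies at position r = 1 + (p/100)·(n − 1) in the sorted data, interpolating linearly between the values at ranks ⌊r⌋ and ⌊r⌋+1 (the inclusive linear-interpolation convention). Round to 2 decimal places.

Sorted: 2.3, 2.4, 2.5, 2.6, 2.8, 2.9, 3.0, 3.1, 3.2, 3.3, 3.5, 3.5, 3.6, 3.7, 3.8, 3.8, 3.9, 4.0, 4.2, 4.3, 4.4, 4.5, 4.6.
n = 23.
r = 1 + (59/100)·(23 − 1) = 1 + 12.98 = 13.98.
Rank 13 is 3.6 and rank 14 is 3.7.
Interpolate: 3.6 + 0.98·(3.7 − 3.6) = 3.6 + 0.98·0.1 = 3.698.

3.70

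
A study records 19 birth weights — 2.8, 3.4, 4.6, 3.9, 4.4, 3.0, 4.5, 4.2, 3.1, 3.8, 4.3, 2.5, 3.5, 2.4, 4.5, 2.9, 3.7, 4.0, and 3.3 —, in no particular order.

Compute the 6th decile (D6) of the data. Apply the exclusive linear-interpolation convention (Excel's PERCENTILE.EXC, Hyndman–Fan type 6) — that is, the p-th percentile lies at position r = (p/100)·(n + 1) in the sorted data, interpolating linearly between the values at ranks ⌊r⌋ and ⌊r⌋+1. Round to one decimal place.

3.9

Sorted: 2.4, 2.5, 2.8, 2.9, 3.0, 3.1, 3.3, 3.4, 3.5, 3.7, 3.8, 3.9, 4.0, 4.2, 4.3, 4.4, 4.5, 4.5, 4.6.
n = 19.
r = (60/100)·(19 + 1) = 12.
r is an integer, so P60 is the value at rank 12: 3.9.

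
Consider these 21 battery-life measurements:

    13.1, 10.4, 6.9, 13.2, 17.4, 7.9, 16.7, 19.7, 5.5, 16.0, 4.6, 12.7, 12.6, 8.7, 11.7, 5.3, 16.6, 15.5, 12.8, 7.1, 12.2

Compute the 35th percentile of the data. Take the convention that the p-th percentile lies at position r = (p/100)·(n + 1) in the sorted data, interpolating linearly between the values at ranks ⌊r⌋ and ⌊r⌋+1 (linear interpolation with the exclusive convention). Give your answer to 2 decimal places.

Sorted: 4.6, 5.3, 5.5, 6.9, 7.1, 7.9, 8.7, 10.4, 11.7, 12.2, 12.6, 12.7, 12.8, 13.1, 13.2, 15.5, 16.0, 16.6, 16.7, 17.4, 19.7.
n = 21.
r = (35/100)·(21 + 1) = 7.7.
Rank 7 is 8.7 and rank 8 is 10.4.
Interpolate: 8.7 + 0.7·(10.4 − 8.7) = 8.7 + 0.7·1.7 = 9.89.

9.89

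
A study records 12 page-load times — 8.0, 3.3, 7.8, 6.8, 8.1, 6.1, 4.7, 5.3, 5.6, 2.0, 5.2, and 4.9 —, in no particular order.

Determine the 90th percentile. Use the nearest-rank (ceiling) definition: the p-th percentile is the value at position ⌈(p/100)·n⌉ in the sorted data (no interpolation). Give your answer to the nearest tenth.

8.0

Sorted: 2.0, 3.3, 4.7, 4.9, 5.2, 5.3, 5.6, 6.1, 6.8, 7.8, 8.0, 8.1.
n = 12.
Position = ⌈90/100 · 12⌉ = ⌈10.8⌉ = 11.
The value at rank 11 is 8.0.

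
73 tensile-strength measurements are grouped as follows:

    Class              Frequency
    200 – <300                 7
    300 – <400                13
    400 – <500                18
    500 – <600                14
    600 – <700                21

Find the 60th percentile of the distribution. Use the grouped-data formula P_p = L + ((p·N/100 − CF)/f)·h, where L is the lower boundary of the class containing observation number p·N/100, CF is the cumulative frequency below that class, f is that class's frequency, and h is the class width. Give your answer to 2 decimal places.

541.43

N = 73; target position k = 60/100 · 73 = 43.8.
Cumulative frequencies: 7, 20, 38, 52, 73.
Observation 43.8 falls in the class 500 – <600.
L = 500, CF = 38, f = 14, h = 100.
P60 = 500 + ((43.8 − 38)/14)·100 = 500 + 41.4286 = 541.429.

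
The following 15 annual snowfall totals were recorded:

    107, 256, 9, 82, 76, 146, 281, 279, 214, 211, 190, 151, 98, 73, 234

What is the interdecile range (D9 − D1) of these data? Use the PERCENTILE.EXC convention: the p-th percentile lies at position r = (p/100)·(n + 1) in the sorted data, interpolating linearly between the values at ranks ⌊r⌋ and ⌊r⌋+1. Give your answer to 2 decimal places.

Sorted: 9, 73, 76, 82, 98, 107, 146, 151, 190, 211, 214, 234, 256, 279, 281.
n = 15.
P10: r = 1.6; ranks 1–2 are 9, 73; interpolating gives 47.4.
P90: r = 14.4; ranks 14–15 are 279, 281; interpolating gives 279.8.
Difference: 279.8 − 47.4 = 232.4.

232.40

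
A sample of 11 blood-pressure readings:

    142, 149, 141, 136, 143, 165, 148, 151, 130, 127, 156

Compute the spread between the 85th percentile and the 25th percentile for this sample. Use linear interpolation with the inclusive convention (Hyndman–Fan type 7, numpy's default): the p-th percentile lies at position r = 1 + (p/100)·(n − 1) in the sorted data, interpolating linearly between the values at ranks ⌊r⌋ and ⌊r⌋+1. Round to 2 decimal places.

15.00

Sorted: 127, 130, 136, 141, 142, 143, 148, 149, 151, 156, 165.
n = 11.
P25: r = 3.5; ranks 3–4 are 136, 141; interpolating gives 138.5.
P85: r = 9.5; ranks 9–10 are 151, 156; interpolating gives 153.5.
Difference: 153.5 − 138.5 = 15.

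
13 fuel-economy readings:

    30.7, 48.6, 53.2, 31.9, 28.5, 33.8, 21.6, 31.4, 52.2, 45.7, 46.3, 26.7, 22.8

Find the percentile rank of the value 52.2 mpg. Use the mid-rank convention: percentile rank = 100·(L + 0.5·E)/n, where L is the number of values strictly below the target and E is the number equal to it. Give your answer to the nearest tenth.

88.5

Sorted: 21.6, 22.8, 26.7, 28.5, 30.7, 31.4, 31.9, 33.8, 45.7, 46.3, 48.6, 52.2, 53.2.
Count below 52.2: L = 11; count equal: E = 1; n = 13.
Percentile rank = 100·(11 + 0.5·1)/13 = 100·11.5/13 = 88.46.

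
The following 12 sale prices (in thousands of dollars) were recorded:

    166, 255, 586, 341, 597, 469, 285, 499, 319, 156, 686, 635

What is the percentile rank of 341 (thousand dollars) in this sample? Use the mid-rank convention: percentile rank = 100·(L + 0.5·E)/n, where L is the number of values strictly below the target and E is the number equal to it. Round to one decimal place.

45.8

Sorted: 156, 166, 255, 285, 319, 341, 469, 499, 586, 597, 635, 686.
Count below 341: L = 5; count equal: E = 1; n = 12.
Percentile rank = 100·(5 + 0.5·1)/12 = 100·5.5/12 = 45.83.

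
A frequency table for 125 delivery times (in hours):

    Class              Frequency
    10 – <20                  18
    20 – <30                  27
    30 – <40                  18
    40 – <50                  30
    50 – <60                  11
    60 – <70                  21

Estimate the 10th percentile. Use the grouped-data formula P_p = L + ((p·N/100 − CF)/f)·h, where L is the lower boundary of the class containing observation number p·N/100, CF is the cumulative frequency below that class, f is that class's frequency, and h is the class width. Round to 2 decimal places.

N = 125; target position k = 10/100 · 125 = 12.5.
Cumulative frequencies: 18, 45, 63, 93, 104, 125.
Observation 12.5 falls in the class 10 – <20.
L = 10, CF = 0, f = 18, h = 10.
P10 = 10 + ((12.5 − 0)/18)·10 = 10 + 6.94444 = 16.9444.

16.94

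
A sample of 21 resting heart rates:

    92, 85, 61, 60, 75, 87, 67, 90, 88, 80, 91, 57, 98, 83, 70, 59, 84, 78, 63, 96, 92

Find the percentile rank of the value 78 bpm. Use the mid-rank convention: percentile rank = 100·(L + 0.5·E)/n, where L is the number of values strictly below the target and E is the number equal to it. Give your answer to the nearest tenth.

Sorted: 57, 59, 60, 61, 63, 67, 70, 75, 78, 80, 83, 84, 85, 87, 88, 90, 91, 92, 92, 96, 98.
Count below 78: L = 8; count equal: E = 1; n = 21.
Percentile rank = 100·(8 + 0.5·1)/21 = 100·8.5/21 = 40.48.

40.5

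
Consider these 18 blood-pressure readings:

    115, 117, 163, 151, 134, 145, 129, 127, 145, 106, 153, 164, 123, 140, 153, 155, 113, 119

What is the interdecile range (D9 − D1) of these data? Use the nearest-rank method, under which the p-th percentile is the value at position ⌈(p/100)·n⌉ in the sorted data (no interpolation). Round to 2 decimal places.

Sorted: 106, 113, 115, 117, 119, 123, 127, 129, 134, 140, 145, 145, 151, 153, 153, 155, 163, 164.
n = 18.
P10: rank ⌈10/100·18⌉ = 2 → 113.
P90: rank ⌈90/100·18⌉ = 17 → 163.
Difference: 163 − 113 = 50.

50.00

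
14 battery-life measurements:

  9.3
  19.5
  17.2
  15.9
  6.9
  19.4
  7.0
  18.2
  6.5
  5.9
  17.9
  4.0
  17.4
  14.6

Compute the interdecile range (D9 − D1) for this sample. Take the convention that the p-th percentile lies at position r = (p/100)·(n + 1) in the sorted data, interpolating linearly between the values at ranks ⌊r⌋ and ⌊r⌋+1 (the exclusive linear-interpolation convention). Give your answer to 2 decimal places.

14.50

Sorted: 4.0, 5.9, 6.5, 6.9, 7.0, 9.3, 14.6, 15.9, 17.2, 17.4, 17.9, 18.2, 19.4, 19.5.
n = 14.
P10: r = 1.5; ranks 1–2 are 4.0, 5.9; interpolating gives 4.95.
P90: r = 13.5; ranks 13–14 are 19.4, 19.5; interpolating gives 19.45.
Difference: 19.45 − 4.95 = 14.5.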